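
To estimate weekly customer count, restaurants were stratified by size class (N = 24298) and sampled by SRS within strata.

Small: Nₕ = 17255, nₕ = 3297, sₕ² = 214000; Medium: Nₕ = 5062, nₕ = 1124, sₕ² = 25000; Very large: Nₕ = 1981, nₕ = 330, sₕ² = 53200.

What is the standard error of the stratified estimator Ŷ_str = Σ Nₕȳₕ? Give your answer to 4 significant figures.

128900

Var(Ŷ_str) = Σₕ Nₕ²(1 − fₕ)sₕ²/nₕ.
Small: 17255²·(1 − 3297/17255)·214000/3297 = 1.5632664 × 10^10.
Medium: 5062²·(1 − 1124/5062)·25000/1124 = 4.4337536 × 10^8.
Very large: 1981²·(1 − 330/1981)·53200/330 = 5.2726536 × 10^8.
Sum = 1.6603305 × 10^10.
SE = √(1.6603305 × 10^10) = 128900.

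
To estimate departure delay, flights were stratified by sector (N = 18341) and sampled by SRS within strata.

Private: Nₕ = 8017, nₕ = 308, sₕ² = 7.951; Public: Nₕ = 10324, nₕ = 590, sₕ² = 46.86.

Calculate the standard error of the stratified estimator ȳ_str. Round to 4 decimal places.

Var(ȳ_str) = Σₕ Wₕ²(1 − fₕ)sₕ²/nₕ with Wₕ = Nₕ/N, N = 18341.
Private: Wₕ = 0.43710812; term = 0.43710812²·(1 − 0.03841836)·7.951/308 = 0.0047428015.
Public: Wₕ = 0.56289188; term = 0.56289188²·(1 − 0.05714839)·46.86/590 = 0.023727041.
Sum = 0.028469843.
SE = √(0.028469843) = 0.1687.

0.1687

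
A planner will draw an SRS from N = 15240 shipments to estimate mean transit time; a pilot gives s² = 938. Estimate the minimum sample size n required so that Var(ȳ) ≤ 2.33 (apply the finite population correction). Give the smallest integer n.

393

Without fpc, n₀ = s²/D = 938/2.33 = 402.5751.
With fpc, (1 − n/N)·s²/n ≤ D requires n ≥ n₀/(1 + n₀/N) = 402.5751/(1 + 402.5751/15240) = 392.2145.
Rounding up, n = 393.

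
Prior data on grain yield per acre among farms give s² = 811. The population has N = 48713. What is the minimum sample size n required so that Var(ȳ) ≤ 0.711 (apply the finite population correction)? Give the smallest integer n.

1115

Without fpc, n₀ = s²/D = 811/0.711 = 1140.6470.
With fpc, (1 − n/N)·s²/n ≤ D requires n ≥ n₀/(1 + n₀/N) = 1140.6470/(1 + 1140.6470/48713) = 1114.5491.
Rounding up, n = 1115.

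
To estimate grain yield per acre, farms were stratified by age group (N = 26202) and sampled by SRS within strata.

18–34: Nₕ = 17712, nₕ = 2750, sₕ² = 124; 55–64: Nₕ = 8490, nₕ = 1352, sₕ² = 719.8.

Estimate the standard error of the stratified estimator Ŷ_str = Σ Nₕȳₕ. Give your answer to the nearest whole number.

Var(Ŷ_str) = Σₕ Nₕ²(1 − fₕ)sₕ²/nₕ.
18–34: 17712²·(1 − 2750/17712)·124/2750 = 1.1949404 × 10^7.
55–64: 8490²·(1 − 1352/8490)·719.8/1352 = 3.2264087 × 10^7.
Sum = 4.4213491 × 10^7.
SE = √(4.4213491 × 10^7) = 6649.

6649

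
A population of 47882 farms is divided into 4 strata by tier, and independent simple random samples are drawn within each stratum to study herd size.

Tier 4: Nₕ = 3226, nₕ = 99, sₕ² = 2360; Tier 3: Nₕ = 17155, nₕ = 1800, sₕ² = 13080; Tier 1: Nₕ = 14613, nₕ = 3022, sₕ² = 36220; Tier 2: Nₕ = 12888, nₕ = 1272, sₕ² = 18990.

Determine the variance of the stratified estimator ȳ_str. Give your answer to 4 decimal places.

2.8001

Var(ȳ_str) = Σₕ Wₕ²(1 − fₕ)sₕ²/nₕ with Wₕ = Nₕ/N, N = 47882.
Tier 4: Wₕ = 0.06737396; term = 0.06737396²·(1 − 0.03068816)·2360/99 = 0.10488768.
Tier 3: Wₕ = 0.35827660; term = 0.35827660²·(1 − 0.10492568)·13080/1800 = 0.83489376.
Tier 1: Wₕ = 0.30518775; term = 0.30518775²·(1 − 0.20680216)·36220/3022 = 0.88546156.
Tier 2: Wₕ = 0.26916169; term = 0.26916169²·(1 − 0.09869646)·18990/1272 = 0.97484467.
Sum = 2.8000877.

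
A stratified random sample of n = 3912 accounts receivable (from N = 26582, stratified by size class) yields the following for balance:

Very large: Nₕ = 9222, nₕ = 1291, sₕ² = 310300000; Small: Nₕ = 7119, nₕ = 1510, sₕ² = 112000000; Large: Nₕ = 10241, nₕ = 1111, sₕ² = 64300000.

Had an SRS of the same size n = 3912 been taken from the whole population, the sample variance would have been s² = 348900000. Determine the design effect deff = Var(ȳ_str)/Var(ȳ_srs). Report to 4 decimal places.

0.4829

Var(ȳ_str) = Σ Wₕ²(1−fₕ)sₕ²/nₕ with Wₕ = Nₕ/26582:
  Very large: (9222/26582)²·(1−1291/9222)·310300000/1291 = 24879.021
  Small: (7119/26582)²·(1−1510/7119)·112000000/1510 = 4191.5071
  Large: (10241/26582)²·(1−1111/10241)·64300000/1111 = 7658.3419
  → Var(ȳ_str) = 36728.87.
Var(ȳ_srs) = (1 − 3912/26582)·348900000/3912 = 76061.693.
deff = 36728.87 / 76061.693 = 0.4829.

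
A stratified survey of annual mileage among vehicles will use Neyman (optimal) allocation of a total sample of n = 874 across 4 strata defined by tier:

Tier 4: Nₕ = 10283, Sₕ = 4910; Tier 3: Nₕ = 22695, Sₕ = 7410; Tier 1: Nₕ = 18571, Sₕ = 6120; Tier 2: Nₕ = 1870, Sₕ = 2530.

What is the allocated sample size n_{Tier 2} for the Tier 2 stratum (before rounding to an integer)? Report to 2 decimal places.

12.27

Neyman allocation: nₕ = n·NₕSₕ / Σⱼ NⱼSⱼ.
Σ NⱼSⱼ = 10283·4910 + 22695·7410 + 18571·6120 + 1870·2530 = 3.370451 × 10^8.
n_{Tier 2} = 874·1870·2530 / (3.370451 × 10^8) = 12.27.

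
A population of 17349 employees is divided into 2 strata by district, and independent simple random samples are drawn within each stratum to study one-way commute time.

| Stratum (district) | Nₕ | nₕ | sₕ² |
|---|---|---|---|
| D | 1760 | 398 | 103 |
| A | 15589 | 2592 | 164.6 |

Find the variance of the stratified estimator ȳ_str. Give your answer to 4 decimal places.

Var(ȳ_str) = Σₕ Wₕ²(1 − fₕ)sₕ²/nₕ with Wₕ = Nₕ/N, N = 17349.
D: Wₕ = 0.10144677; term = 0.10144677²·(1 − 0.22613636)·103/398 = 0.0020610809.
A: Wₕ = 0.89855323; term = 0.89855323²·(1 − 0.16627109)·164.6/2592 = 0.042747165.
Sum = 0.044808246.

0.0448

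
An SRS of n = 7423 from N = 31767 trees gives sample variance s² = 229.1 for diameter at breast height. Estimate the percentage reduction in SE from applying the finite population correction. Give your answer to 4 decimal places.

12.4597

f = n/N = 7423/31767 = 0.23367016.
SE_no-fpc = √(s²/n) = 0.1756802; SE_fpc = √((1−f)s²/n) = 0.15379092.
Ratio = √(1−f) = 0.87540267. Reduction = 100·(1 − 0.87540267) = 12.4597%.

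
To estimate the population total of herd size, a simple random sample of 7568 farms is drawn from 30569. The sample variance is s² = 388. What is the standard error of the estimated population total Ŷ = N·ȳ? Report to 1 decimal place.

6004.0

Var(Ŷ) = N²·Var(ȳ) = N²·(1 − n/N)·s²/n.
f = 7568/30569 = 0.24757107; Var(ȳ) = 0.75242893·388/7568 = 0.038575902.
Var(Ŷ) = 30569² · 0.038575902 = 3.6047782 × 10^7.
SE(Ŷ) = √(3.6047782 × 10^7) = 6004.0.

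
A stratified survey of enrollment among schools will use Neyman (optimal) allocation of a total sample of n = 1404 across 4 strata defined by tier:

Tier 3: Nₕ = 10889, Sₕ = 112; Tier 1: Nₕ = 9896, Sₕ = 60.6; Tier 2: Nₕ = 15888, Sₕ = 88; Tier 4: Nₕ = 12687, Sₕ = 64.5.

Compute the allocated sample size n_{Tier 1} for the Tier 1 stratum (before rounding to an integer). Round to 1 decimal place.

208.6

Neyman allocation: nₕ = n·NₕSₕ / Σⱼ NⱼSⱼ.
Σ NⱼSⱼ = 10889·112 + 9896·60.6 + 15888·88 + 12687·64.5 = 4.0357211 × 10^6.
n_{Tier 1} = 1404·9896·60.6 / (4.0357211 × 10^6) = 208.6.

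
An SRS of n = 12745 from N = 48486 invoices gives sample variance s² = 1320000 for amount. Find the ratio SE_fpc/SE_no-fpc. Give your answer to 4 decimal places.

f = n/N = 12745/48486 = 0.26285938.
SE_no-fpc = √(s²/n) = 10.176936; SE_fpc = √((1−f)s²/n) = 8.7376012.
Ratio = √(1−f) = 0.85856894.

0.8586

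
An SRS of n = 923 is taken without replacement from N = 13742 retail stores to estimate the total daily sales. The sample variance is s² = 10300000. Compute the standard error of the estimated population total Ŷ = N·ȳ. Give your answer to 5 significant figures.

1.4021 × 10^6

Var(Ŷ) = N²·Var(ȳ) = N²·(1 − n/N)·s²/n.
f = 923/13742 = 0.06716635; Var(ȳ) = 0.93283365·10300000/923 = 10409.736.
Var(Ŷ) = 13742² · 10409.736 = 1.9658012 × 10^12.
SE(Ŷ) = √(1.9658012 × 10^12) = 1.4021 × 10^6.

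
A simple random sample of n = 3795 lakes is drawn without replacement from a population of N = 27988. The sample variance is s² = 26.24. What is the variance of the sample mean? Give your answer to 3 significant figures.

0.00598

Under SRS without replacement, Var(ȳ) = (1 − f)·s²/n with f = n/N = 3795/27988 = 0.13559383.
Var(ȳ) = (1 − 0.13559383)·26.24/3795 = 0.86440617·0.006914361 = 0.0059768163.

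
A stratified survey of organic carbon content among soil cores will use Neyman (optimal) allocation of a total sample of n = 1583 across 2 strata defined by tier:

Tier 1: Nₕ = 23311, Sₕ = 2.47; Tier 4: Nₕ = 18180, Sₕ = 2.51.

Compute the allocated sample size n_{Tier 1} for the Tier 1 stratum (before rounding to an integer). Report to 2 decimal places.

883.11

Neyman allocation: nₕ = n·NₕSₕ / Σⱼ NⱼSⱼ.
Σ NⱼSⱼ = 23311·2.47 + 18180·2.51 = 103209.97.
n_{Tier 1} = 1583·23311·2.47 / 103209.97 = 883.11.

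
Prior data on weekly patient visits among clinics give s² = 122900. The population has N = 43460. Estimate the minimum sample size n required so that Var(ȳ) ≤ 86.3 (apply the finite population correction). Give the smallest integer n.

Without fpc, n₀ = s²/D = 122900/86.3 = 1424.1020.
With fpc, (1 − n/N)·s²/n ≤ D requires n ≥ n₀/(1 + n₀/N) = 1424.1020/(1 + 1424.1020/43460) = 1378.9175.
Rounding up, n = 1379.

1379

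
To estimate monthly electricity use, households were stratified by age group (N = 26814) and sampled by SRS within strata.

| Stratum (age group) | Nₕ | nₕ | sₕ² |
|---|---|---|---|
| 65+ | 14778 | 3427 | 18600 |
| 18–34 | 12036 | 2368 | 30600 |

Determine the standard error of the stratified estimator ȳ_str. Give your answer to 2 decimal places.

Var(ȳ_str) = Σₕ Wₕ²(1 − fₕ)sₕ²/nₕ with Wₕ = Nₕ/N, N = 26814.
65+: Wₕ = 0.55113001; term = 0.55113001²·(1 − 0.23189877)·18600/3427 = 1.2662674.
18–34: Wₕ = 0.44886999; term = 0.44886999²·(1 − 0.19674310)·30600/2368 = 2.0913915.
Sum = 3.3576589.
SE = √(3.3576589) = 1.83.

1.83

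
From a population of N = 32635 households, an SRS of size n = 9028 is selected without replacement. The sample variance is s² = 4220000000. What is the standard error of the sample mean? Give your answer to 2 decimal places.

Under SRS without replacement, Var(ȳ) = (1 − f)·s²/n with f = n/N = 9028/32635 = 0.27663551.
Var(ȳ) = (1 − 0.27663551)·4220000000/9028 = 0.72336449·467434.65 = 338125.62.
SE(ȳ) = √(338125.62) = 581.49.

581.49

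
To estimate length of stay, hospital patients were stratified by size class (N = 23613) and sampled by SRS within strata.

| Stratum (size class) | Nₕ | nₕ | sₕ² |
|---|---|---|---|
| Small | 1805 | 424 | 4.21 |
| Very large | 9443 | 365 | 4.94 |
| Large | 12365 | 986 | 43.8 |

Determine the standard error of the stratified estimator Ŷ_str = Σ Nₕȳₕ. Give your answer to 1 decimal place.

Var(Ŷ_str) = Σₕ Nₕ²(1 − fₕ)sₕ²/nₕ.
Small: 1805²·(1 − 424/1805)·4.21/424 = 24750.679.
Very large: 9443²·(1 − 365/9443)·4.94/365 = 1.1602037 × 10^6.
Large: 12365²·(1 − 986/12365)·43.8/986 = 6.2502216 × 10^6.
Sum = 7.435176 × 10^6.
SE = √(7.435176 × 10^6) = 2726.8.

2726.8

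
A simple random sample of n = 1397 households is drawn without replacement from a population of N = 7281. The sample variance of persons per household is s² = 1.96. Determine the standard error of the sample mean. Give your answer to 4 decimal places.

Under SRS without replacement, Var(ȳ) = (1 − f)·s²/n with f = n/N = 1397/7281 = 0.19186925.
Var(ȳ) = (1 − 0.19186925)·1.96/1397 = 0.80813075·0.0014030064 = 0.0011338127.
SE(ȳ) = √(0.0011338127) = 0.0337.

0.0337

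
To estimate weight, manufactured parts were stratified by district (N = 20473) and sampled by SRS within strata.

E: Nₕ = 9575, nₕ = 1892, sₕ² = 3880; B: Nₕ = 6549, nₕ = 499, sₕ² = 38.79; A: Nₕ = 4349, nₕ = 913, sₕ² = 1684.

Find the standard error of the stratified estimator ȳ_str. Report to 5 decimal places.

0.65805

Var(ȳ_str) = Σₕ Wₕ²(1 − fₕ)sₕ²/nₕ with Wₕ = Nₕ/N, N = 20473.
E: Wₕ = 0.46768915; term = 0.46768915²·(1 − 0.19759791)·3880/1892 = 0.35992933.
B: Wₕ = 0.31988473; term = 0.31988473²·(1 − 0.07619484)·38.79/499 = 0.0073482957.
A: Wₕ = 0.21242612; term = 0.21242612²·(1 − 0.20993332)·1684/913 = 0.065758349.
Sum = 0.43303597.
SE = √(0.43303597) = 0.65805.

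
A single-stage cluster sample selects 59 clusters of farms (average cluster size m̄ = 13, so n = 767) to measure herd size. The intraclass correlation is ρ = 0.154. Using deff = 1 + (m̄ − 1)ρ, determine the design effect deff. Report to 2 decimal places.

deff = 1 + (13 − 1)·0.154 = 1 + 1.848 = 2.848.

2.85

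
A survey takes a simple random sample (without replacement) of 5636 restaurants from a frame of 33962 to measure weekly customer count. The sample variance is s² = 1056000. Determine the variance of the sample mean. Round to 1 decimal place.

156.3

Under SRS without replacement, Var(ȳ) = (1 − f)·s²/n with f = n/N = 5636/33962 = 0.16595018.
Var(ȳ) = (1 − 0.16595018)·1056000/5636 = 0.83404982·187.36693 = 156.27335.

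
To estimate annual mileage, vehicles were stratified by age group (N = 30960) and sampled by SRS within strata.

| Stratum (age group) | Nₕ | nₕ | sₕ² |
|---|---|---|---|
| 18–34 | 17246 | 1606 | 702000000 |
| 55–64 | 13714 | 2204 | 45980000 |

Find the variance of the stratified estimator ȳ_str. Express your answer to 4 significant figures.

Var(ȳ_str) = Σₕ Wₕ²(1 − fₕ)sₕ²/nₕ with Wₕ = Nₕ/N, N = 30960.
18–34: Wₕ = 0.55704134; term = 0.55704134²·(1 − 0.09312304)·702000000/1606 = 123002.74.
55–64: Wₕ = 0.44295866; term = 0.44295866²·(1 − 0.16071168)·45980000/2204 = 3435.5395.
Sum = 126438.28.

126400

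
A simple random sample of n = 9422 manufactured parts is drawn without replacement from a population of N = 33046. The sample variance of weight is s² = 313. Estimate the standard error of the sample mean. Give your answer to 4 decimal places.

0.1541

Under SRS without replacement, Var(ȳ) = (1 − f)·s²/n with f = n/N = 9422/33046 = 0.28511771.
Var(ȳ) = (1 − 0.28511771)·313/9422 = 0.71488229·0.033220123 = 0.023748478.
SE(ȳ) = √(0.023748478) = 0.1541.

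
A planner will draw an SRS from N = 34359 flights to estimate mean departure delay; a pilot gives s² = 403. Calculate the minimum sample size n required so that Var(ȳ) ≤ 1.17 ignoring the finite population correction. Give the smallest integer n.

Without fpc, n₀ = s²/D = 403/1.17 = 344.4444.
Rounding up, n = 345.

345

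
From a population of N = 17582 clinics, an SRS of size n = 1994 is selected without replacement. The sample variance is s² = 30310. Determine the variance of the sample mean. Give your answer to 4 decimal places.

Under SRS without replacement, Var(ȳ) = (1 − f)·s²/n with f = n/N = 1994/17582 = 0.11341144.
Var(ȳ) = (1 − 0.11341144)·30310/1994 = 0.88658856·15.200602 = 13.47668.

13.4767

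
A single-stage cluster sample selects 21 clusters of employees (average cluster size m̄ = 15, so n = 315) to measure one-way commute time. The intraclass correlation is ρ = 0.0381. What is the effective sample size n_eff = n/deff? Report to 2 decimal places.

205.43

deff = 1 + (15 − 1)·0.0381 = 1 + 0.5334 = 1.5334.
n_eff = 315 / 1.5334 = 205.43.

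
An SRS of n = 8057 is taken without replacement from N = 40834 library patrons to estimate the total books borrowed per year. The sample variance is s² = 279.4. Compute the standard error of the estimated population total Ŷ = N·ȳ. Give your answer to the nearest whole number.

Var(Ŷ) = N²·Var(ȳ) = N²·(1 − n/N)·s²/n.
f = 8057/40834 = 0.19731106; Var(ȳ) = 0.80268894·279.4/8057 = 0.027835583.
Var(Ŷ) = 40834² · 0.027835583 = 4.6413484 × 10^7.
SE(Ŷ) = √(4.6413484 × 10^7) = 6813.

6813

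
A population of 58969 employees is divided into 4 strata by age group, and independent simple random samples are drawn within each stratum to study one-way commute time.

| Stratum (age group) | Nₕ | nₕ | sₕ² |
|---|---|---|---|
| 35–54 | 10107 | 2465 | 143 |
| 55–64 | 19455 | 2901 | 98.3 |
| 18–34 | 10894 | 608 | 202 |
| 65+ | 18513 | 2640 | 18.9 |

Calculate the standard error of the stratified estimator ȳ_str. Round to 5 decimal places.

0.12545

Var(ȳ_str) = Σₕ Wₕ²(1 − fₕ)sₕ²/nₕ with Wₕ = Nₕ/N, N = 58969.
35–54: Wₕ = 0.17139514; term = 0.17139514²·(1 − 0.24389037)·143/2465 = 0.0012885488.
55–64: Wₕ = 0.32991911; term = 0.32991911²·(1 − 0.14911334)·98.3/2901 = 0.0031382855.
18–34: Wₕ = 0.18474114; term = 0.18474114²·(1 − 0.05581054)·202/608 = 0.01070617.
65+: Wₕ = 0.31394461; term = 0.31394461²·(1 − 0.14260250)·18.9/2640 = 6.0498718 × 10^-4.
Sum = 0.015737991.
SE = √(0.015737991) = 0.12545.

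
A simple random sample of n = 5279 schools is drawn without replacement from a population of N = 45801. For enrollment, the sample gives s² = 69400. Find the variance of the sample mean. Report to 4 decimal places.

11.6312

Under SRS without replacement, Var(ȳ) = (1 − f)·s²/n with f = n/N = 5279/45801 = 0.11525949.
Var(ȳ) = (1 − 0.11525949)·69400/5279 = 0.88474051·13.146429 = 11.631178.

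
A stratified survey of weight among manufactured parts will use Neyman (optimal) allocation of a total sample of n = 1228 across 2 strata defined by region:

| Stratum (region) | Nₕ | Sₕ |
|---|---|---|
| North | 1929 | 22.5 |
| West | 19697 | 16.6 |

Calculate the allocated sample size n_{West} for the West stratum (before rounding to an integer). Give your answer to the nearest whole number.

Neyman allocation: nₕ = n·NₕSₕ / Σⱼ NⱼSⱼ.
Σ NⱼSⱼ = 1929·22.5 + 19697·16.6 = 370372.7.
n_{West} = 1228·19697·16.6 / 370372.7 = 1084.

1084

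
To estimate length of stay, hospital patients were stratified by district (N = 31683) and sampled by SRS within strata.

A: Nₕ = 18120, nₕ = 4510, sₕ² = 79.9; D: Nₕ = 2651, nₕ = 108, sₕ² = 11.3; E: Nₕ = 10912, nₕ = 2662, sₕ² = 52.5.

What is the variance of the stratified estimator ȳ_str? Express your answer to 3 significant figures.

0.00682

Var(ȳ_str) = Σₕ Wₕ²(1 − fₕ)sₕ²/nₕ with Wₕ = Nₕ/N, N = 31683.
A: Wₕ = 0.57191554; term = 0.57191554²·(1 − 0.24889625)·79.9/4510 = 0.0043524517.
D: Wₕ = 0.08367263; term = 0.08367263²·(1 − 0.04073934)·11.3/108 = 7.0268095 × 10^-4.
E: Wₕ = 0.34441183; term = 0.34441183²·(1 − 0.24395161)·52.5/2662 = 0.0017687114.
Sum = 0.0068238441.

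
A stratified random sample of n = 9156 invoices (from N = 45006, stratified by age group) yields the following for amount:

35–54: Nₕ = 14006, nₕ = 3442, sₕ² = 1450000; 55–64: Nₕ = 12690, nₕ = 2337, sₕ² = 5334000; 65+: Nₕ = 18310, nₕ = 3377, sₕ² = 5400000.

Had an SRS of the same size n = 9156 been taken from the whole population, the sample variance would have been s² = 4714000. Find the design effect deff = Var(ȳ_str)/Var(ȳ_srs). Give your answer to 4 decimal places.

0.9623

Var(ȳ_str) = Σ Wₕ²(1−fₕ)sₕ²/nₕ with Wₕ = Nₕ/45006:
  35–54: (14006/45006)²·(1−3442/14006)·1450000/3442 = 30.772219
  55–64: (12690/45006)²·(1−2337/12690)·5334000/2337 = 148.04076
  65+: (18310/45006)²·(1−3377/18310)·5400000/3377 = 215.8526
  → Var(ȳ_str) = 394.66558.
Var(ȳ_srs) = (1 − 9156/45006)·4714000/9156 = 410.11206.
deff = 394.66558 / 410.11206 = 0.9623.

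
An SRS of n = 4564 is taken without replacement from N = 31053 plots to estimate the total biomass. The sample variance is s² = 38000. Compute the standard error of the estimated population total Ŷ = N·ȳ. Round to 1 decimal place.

82756.8

Var(Ŷ) = N²·Var(ȳ) = N²·(1 − n/N)·s²/n.
f = 4564/31053 = 0.14697453; Var(ȳ) = 0.85302547·38000/4564 = 7.1023155.
Var(Ŷ) = 31053² · 7.1023155 = 6.8486834 × 10^9.
SE(Ŷ) = √(6.8486834 × 10^9) = 82756.8.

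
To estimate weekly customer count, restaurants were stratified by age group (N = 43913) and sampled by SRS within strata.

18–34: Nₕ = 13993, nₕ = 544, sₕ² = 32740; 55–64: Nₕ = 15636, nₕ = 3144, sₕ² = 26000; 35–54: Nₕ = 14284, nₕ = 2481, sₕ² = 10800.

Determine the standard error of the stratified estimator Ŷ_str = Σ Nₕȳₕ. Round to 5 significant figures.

Var(Ŷ_str) = Σₕ Nₕ²(1 − fₕ)sₕ²/nₕ.
18–34: 13993²·(1 − 544/13993)·32740/544 = 1.1326106 × 10^10.
55–64: 15636²·(1 − 3144/15636)·26000/3144 = 1.6152824 × 10^9.
35–54: 14284²·(1 − 2481/14284)·10800/2481 = 7.3390397 × 10^8.
Sum = 1.3675292 × 10^10.
SE = √(1.3675292 × 10^10) = 116940.

116940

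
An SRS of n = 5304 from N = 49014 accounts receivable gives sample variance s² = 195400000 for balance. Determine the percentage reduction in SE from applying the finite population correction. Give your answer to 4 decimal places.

f = n/N = 5304/49014 = 0.10821398.
SE_no-fpc = √(s²/n) = 191.9378; SE_fpc = √((1−f)s²/n) = 181.25536.
Ratio = √(1−f) = 0.94434423. Reduction = 100·(1 − 0.94434423) = 5.5656%.

5.5656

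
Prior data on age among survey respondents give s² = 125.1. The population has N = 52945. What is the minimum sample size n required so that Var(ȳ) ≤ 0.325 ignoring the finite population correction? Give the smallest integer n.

385

Without fpc, n₀ = s²/D = 125.1/0.325 = 384.9231.
Rounding up, n = 385.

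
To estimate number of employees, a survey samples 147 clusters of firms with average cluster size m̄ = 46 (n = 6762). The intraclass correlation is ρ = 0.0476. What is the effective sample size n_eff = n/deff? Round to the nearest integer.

2152

deff = 1 + (46 − 1)·0.0476 = 1 + 2.142 = 3.142.
n_eff = 6762 / 3.142 = 2152.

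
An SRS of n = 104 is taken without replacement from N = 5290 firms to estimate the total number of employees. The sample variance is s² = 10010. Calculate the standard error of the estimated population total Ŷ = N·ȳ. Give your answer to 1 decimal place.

51386.0

Var(Ŷ) = N²·Var(ȳ) = N²·(1 − n/N)·s²/n.
f = 104/5290 = 0.01965974; Var(ȳ) = 0.98034026·10010/104 = 94.35775.
Var(Ŷ) = 5290² · 94.35775 = 2.6405167 × 10^9.
SE(Ŷ) = √(2.6405167 × 10^9) = 51386.0.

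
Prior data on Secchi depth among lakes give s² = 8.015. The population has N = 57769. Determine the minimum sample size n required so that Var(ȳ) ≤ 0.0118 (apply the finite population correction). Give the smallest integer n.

672

Without fpc, n₀ = s²/D = 8.015/0.0118 = 679.2373.
With fpc, (1 − n/N)·s²/n ≤ D requires n ≥ n₀/(1 + n₀/N) = 679.2373/(1 + 679.2373/57769) = 671.3438.
Rounding up, n = 672.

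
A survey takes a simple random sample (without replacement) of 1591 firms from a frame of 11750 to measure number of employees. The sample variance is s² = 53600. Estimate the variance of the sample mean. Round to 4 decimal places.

29.1278

Under SRS without replacement, Var(ȳ) = (1 − f)·s²/n with f = n/N = 1591/11750 = 0.13540426.
Var(ȳ) = (1 − 0.13540426)·53600/1591 = 0.86459574·33.689503 = 29.127801.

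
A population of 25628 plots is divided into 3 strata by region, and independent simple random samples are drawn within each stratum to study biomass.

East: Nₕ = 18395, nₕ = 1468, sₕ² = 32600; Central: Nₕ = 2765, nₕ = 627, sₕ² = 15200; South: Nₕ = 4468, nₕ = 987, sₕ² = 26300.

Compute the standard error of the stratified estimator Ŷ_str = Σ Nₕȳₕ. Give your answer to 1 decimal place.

86443.1

Var(Ŷ_str) = Σₕ Nₕ²(1 − fₕ)sₕ²/nₕ.
East: 18395²·(1 − 1468/18395)·32600/1468 = 6.914668 × 10^9.
Central: 2765²·(1 − 627/2765)·15200/627 = 1.4331079 × 10^8.
South: 4468²·(1 − 987/4468)·26300/987 = 4.1443439 × 10^8.
Sum = 7.4724132 × 10^9.
SE = √(7.4724132 × 10^9) = 86443.1.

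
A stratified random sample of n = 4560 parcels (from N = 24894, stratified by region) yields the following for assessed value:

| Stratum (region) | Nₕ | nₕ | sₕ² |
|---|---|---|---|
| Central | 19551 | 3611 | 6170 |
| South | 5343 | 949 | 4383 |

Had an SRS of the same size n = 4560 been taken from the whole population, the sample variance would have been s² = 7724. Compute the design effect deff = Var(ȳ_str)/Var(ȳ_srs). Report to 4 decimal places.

0.7475

Var(ȳ_str) = Σ Wₕ²(1−fₕ)sₕ²/nₕ with Wₕ = Nₕ/24894:
  Central: (19551/24894)²·(1−3611/19551)·6170/3611 = 0.85926198
  South: (5343/24894)²·(1−949/5343)·4383/949 = 0.174969
  → Var(ȳ_str) = 1.034231.
Var(ȳ_srs) = (1 − 4560/24894)·7724/4560 = 1.3835841.
deff = 1.034231 / 1.3835841 = 0.7475.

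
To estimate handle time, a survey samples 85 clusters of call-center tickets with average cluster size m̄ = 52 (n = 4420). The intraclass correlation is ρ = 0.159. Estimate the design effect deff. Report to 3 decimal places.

deff = 1 + (52 − 1)·0.159 = 1 + 8.109 = 9.109.

9.109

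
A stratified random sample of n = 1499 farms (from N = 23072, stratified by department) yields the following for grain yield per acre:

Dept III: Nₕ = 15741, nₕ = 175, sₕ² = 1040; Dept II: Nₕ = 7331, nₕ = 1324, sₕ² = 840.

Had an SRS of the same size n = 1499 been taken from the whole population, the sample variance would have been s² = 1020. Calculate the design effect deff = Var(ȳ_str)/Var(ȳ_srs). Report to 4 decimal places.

Var(ȳ_str) = Σ Wₕ²(1−fₕ)sₕ²/nₕ with Wₕ = Nₕ/23072:
  Dept III: (15741/23072)²·(1−175/15741)·1040/175 = 2.7354838
  Dept II: (7331/23072)²·(1−1324/7331)·840/1324 = 0.052485781
  → Var(ȳ_str) = 2.7879696.
Var(ȳ_srs) = (1 − 1499/23072)·1020/1499 = 0.6362442.
deff = 2.7879696 / 0.6362442 = 4.3819.

4.3819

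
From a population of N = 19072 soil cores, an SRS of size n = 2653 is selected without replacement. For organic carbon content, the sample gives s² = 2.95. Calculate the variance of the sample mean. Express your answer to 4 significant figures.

Under SRS without replacement, Var(ȳ) = (1 − f)·s²/n with f = n/N = 2653/19072 = 0.13910445.
Var(ȳ) = (1 − 0.13910445)·2.95/2653 = 0.86089555·0.0011119487 = 9.5727172 × 10^-4.

9.573 × 10^-4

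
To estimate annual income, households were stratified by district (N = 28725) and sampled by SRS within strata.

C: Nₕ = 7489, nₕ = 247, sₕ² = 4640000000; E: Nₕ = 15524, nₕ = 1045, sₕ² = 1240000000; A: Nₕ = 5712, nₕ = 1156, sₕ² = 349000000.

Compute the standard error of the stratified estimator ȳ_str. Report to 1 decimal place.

1252.0

Var(ȳ_str) = Σₕ Wₕ²(1 − fₕ)sₕ²/nₕ with Wₕ = Nₕ/N, N = 28725.
C: Wₕ = 0.26071366; term = 0.26071366²·(1 − 0.03298171)·4640000000/247 = 1.2347621 × 10^6.
E: Wₕ = 0.54043516; term = 0.54043516²·(1 − 0.06731512)·1240000000/1045 = 323241.8.
A: Wₕ = 0.19885117; term = 0.19885117²·(1 − 0.20238095)·349000000/1156 = 9521.8083.
Sum = 1.5675257 × 10^6.
SE = √(1.5675257 × 10^6) = 1252.0.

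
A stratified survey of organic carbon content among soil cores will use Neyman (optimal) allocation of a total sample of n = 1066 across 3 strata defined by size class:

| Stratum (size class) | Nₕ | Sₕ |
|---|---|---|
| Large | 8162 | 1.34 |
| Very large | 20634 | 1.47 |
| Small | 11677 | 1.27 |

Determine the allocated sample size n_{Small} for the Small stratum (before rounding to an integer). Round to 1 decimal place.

281.8

Neyman allocation: nₕ = n·NₕSₕ / Σⱼ NⱼSⱼ.
Σ NⱼSⱼ = 8162·1.34 + 20634·1.47 + 11677·1.27 = 56098.85.
n_{Small} = 1066·11677·1.27 / 56098.85 = 281.8.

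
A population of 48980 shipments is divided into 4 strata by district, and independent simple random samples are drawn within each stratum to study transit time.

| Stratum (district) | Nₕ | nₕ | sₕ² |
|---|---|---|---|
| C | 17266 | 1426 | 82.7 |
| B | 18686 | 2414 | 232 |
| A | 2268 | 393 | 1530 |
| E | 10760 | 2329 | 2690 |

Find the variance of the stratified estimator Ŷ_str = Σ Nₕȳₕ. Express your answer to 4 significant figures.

Var(Ŷ_str) = Σₕ Nₕ²(1 − fₕ)sₕ²/nₕ.
C: 17266²·(1 − 1426/17266)·82.7/1426 = 1.5861085 × 10^7.
B: 18686²·(1 − 2414/18686)·232/2414 = 2.922187 × 10^7.
A: 2268²·(1 − 393/2268)·1530/393 = 1.6555534 × 10^7.
E: 10760²·(1 − 2329/10760)·2690/2329 = 1.0477898 × 10^8.
Sum = 1.6641747 × 10^8.

1.664 × 10^8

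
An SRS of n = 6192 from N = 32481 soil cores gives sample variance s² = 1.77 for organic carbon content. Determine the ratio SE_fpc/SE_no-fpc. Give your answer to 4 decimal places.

f = n/N = 6192/32481 = 0.19063452.
SE_no-fpc = √(s²/n) = 0.016907179; SE_fpc = √((1−f)s²/n) = 0.0152105.
Ratio = √(1−f) = 0.89964742.

0.8996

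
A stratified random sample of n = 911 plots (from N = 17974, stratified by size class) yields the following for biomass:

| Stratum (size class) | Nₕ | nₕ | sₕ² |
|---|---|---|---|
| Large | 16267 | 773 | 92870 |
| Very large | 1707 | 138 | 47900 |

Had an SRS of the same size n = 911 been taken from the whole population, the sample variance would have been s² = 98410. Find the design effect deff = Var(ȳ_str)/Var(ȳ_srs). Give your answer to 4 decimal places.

Var(ȳ_str) = Σ Wₕ²(1−fₕ)sₕ²/nₕ with Wₕ = Nₕ/17974:
  Large: (16267/17974)²·(1−773/16267)·92870/773 = 93.729758
  Very large: (1707/17974)²·(1−138/1707)·47900/138 = 2.8775536
  → Var(ȳ_str) = 96.607312.
Var(ȳ_srs) = (1 − 911/17974)·98410/911 = 102.54902.
deff = 96.607312 / 102.54902 = 0.9421.

0.9421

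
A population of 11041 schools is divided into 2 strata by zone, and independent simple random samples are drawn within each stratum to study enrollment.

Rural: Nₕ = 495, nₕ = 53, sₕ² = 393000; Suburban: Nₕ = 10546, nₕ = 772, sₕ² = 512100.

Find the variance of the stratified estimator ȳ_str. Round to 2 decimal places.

574.20

Var(ȳ_str) = Σₕ Wₕ²(1 − fₕ)sₕ²/nₕ with Wₕ = Nₕ/N, N = 11041.
Rural: Wₕ = 0.04483290; term = 0.04483290²·(1 − 0.10707071)·393000/53 = 13.308445.
Suburban: Wₕ = 0.95516710; term = 0.95516710²·(1 − 0.07320311)·512100/772 = 560.89395.
Sum = 574.2024.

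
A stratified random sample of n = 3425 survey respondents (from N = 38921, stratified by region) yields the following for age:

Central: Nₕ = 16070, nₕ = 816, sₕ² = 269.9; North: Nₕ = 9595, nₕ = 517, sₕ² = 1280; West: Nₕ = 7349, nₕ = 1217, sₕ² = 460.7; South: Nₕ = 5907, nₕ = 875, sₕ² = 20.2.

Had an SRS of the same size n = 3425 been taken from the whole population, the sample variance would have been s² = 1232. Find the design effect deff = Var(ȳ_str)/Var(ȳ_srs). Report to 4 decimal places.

Var(ȳ_str) = Σ Wₕ²(1−fₕ)sₕ²/nₕ with Wₕ = Nₕ/38921:
  Central: (16070/38921)²·(1−816/16070)·269.9/816 = 0.053523483
  North: (9595/38921)²·(1−517/9595)·1280/517 = 0.14235955
  West: (7349/38921)²·(1−1217/7349)·460.7/1217 = 0.011261339
  South: (5907/38921)²·(1−875/5907)·20.2/875 = 4.5298408 × 10^-4
  → Var(ȳ_str) = 0.20759736.
Var(ȳ_srs) = (1 − 3425/38921)·1232/3425 = 0.32805417.
deff = 0.20759736 / 0.32805417 = 0.6328.

0.6328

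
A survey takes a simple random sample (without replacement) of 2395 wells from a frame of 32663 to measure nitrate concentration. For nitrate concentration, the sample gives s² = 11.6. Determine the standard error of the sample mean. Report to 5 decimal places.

Under SRS without replacement, Var(ȳ) = (1 − f)·s²/n with f = n/N = 2395/32663 = 0.07332456.
Var(ȳ) = (1 − 0.07332456)·11.6/2395 = 0.92667544·0.0048434238 = 0.0044882819.
SE(ȳ) = √(0.0044882819) = 0.06699.

0.06699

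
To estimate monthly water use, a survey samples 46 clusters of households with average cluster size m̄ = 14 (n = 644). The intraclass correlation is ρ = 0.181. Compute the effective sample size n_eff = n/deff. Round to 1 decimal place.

deff = 1 + (14 − 1)·0.181 = 1 + 2.353 = 3.353.
n_eff = 644 / 3.353 = 192.1.

192.1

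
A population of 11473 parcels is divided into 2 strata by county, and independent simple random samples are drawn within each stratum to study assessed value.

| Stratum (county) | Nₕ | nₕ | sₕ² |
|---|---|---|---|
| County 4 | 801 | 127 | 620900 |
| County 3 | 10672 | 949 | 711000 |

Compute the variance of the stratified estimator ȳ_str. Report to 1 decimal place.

Var(ȳ_str) = Σₕ Wₕ²(1 − fₕ)sₕ²/nₕ with Wₕ = Nₕ/N, N = 11473.
County 4: Wₕ = 0.06981609; term = 0.06981609²·(1 − 0.15855181)·620900/127 = 20.051939.
County 3: Wₕ = 0.93018391; term = 0.93018391²·(1 − 0.08892429)·711000/949 = 590.6028.
Sum = 610.65474.

610.7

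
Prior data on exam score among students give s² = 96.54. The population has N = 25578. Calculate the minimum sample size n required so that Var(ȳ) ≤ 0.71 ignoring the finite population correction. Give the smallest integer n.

Without fpc, n₀ = s²/D = 96.54/0.71 = 135.9718.
Rounding up, n = 136.

136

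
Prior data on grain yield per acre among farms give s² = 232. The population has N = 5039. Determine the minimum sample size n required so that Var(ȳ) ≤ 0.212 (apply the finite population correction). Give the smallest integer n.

Without fpc, n₀ = s²/D = 232/0.212 = 1094.3396.
With fpc, (1 − n/N)·s²/n ≤ D requires n ≥ n₀/(1 + n₀/N) = 1094.3396/(1 + 1094.3396/5039) = 899.0823.
Rounding up, n = 900.

900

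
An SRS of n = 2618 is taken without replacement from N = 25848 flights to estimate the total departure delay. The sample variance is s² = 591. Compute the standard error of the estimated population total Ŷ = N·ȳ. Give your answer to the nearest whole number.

Var(Ŷ) = N²·Var(ȳ) = N²·(1 − n/N)·s²/n.
f = 2618/25848 = 0.10128443; Var(ȳ) = 0.89871557·591/2618 = 0.20288041.
Var(Ŷ) = 25848² · 0.20288041 = 1.3554828 × 10^8.
SE(Ŷ) = √(1.3554828 × 10^8) = 11643.

11643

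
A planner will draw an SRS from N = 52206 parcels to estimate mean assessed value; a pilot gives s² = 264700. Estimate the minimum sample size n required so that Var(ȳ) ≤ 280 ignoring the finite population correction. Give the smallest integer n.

Without fpc, n₀ = s²/D = 264700/280 = 945.3571.
Rounding up, n = 946.

946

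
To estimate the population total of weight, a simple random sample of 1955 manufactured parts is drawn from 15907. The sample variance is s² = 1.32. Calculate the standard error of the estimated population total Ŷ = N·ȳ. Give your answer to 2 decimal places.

Var(Ŷ) = N²·Var(ȳ) = N²·(1 − n/N)·s²/n.
f = 1955/15907 = 0.12290187; Var(ȳ) = 0.87709813·1.32/1955 = 5.9220948 × 10^-4.
Var(Ŷ) = 15907² · (5.9220948 × 10^-4) = 149848.33.
SE(Ŷ) = √(149848.33) = 387.10.

387.10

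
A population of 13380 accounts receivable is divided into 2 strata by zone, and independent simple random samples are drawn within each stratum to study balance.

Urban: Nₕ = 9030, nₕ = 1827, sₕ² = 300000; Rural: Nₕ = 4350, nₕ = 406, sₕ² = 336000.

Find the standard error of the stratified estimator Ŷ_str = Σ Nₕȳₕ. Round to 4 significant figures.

157700

Var(Ŷ_str) = Σₕ Nₕ²(1 − fₕ)sₕ²/nₕ.
Urban: 9030²·(1 − 1827/9030)·300000/1827 = 1.068031 × 10^10.
Rural: 4350²·(1 − 406/4350)·336000/406 = 1.41984 × 10^10.
Sum = 2.487871 × 10^10.
SE = √(2.487871 × 10^10) = 157700.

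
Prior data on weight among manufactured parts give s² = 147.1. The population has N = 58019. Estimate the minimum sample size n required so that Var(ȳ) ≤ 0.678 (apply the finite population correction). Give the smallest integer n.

Without fpc, n₀ = s²/D = 147.1/0.678 = 216.9617.
With fpc, (1 − n/N)·s²/n ≤ D requires n ≥ n₀/(1 + n₀/N) = 216.9617/(1 + 216.9617/58019) = 216.1534.
Rounding up, n = 217.

217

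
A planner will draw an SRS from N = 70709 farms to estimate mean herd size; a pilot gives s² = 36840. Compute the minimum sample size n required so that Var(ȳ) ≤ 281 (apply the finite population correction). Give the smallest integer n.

Without fpc, n₀ = s²/D = 36840/281 = 131.1032.
With fpc, (1 − n/N)·s²/n ≤ D requires n ≥ n₀/(1 + n₀/N) = 131.1032/(1 + 131.1032/70709) = 130.8606.
Rounding up, n = 131.

131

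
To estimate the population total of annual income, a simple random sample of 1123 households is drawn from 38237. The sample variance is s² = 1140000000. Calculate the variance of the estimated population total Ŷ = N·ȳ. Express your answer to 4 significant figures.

1.441 × 10^15

Var(Ŷ) = N²·Var(ȳ) = N²·(1 − n/N)·s²/n.
f = 1123/38237 = 0.02936946; Var(ȳ) = 0.97063054·1140000000/1123 = 985323.97.
Var(Ŷ) = 38237² · 985323.97 = 1.4406108 × 10^15.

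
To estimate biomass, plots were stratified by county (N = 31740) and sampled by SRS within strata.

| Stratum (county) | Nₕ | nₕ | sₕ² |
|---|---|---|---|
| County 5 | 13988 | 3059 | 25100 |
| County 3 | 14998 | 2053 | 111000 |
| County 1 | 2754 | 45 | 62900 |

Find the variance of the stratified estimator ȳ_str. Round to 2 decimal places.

Var(ȳ_str) = Σₕ Wₕ²(1 − fₕ)sₕ²/nₕ with Wₕ = Nₕ/N, N = 31740.
County 5: Wₕ = 0.44070573; term = 0.44070573²·(1 − 0.21868745)·25100/3059 = 1.245135.
County 3: Wₕ = 0.47252678; term = 0.47252678²·(1 − 0.13688492)·111000/2053 = 10.419709.
County 1: Wₕ = 0.08676749; term = 0.08676749²·(1 − 0.01633987)·62900/45 = 10.351356.
Sum = 22.0162.

22.02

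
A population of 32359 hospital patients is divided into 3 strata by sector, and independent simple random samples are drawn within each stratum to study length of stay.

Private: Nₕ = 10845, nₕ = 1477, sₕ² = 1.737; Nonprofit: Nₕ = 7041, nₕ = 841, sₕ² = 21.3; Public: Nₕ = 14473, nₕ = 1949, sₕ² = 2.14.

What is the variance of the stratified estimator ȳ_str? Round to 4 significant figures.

Var(ȳ_str) = Σₕ Wₕ²(1 − fₕ)sₕ²/nₕ with Wₕ = Nₕ/N, N = 32359.
Private: Wₕ = 0.33514633; term = 0.33514633²·(1 − 0.13619179)·1.737/1477 = 1.1410524 × 10^-4.
Nonprofit: Wₕ = 0.21759016; term = 0.21759016²·(1 − 0.11944326)·21.3/841 = 0.0010558919.
Public: Wₕ = 0.44726351; term = 0.44726351²·(1 − 0.13466455)·2.14/1949 = 1.9006991 × 10^-4.
Sum = 0.0013600671.

0.001360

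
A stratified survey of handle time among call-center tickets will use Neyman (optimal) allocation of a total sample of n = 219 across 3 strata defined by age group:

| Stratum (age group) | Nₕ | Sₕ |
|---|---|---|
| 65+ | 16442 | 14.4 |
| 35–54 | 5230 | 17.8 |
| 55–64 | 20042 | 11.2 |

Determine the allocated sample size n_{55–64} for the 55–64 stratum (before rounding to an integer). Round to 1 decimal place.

Neyman allocation: nₕ = n·NₕSₕ / Σⱼ NⱼSⱼ.
Σ NⱼSⱼ = 16442·14.4 + 5230·17.8 + 20042·11.2 = 554329.2.
n_{55–64} = 219·20042·11.2 / 554329.2 = 88.7.

88.7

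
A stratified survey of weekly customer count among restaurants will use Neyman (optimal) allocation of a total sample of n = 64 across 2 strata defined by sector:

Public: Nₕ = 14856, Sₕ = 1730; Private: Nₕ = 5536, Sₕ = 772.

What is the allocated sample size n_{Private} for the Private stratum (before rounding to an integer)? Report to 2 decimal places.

9.13

Neyman allocation: nₕ = n·NₕSₕ / Σⱼ NⱼSⱼ.
Σ NⱼSⱼ = 14856·1730 + 5536·772 = 2.9974672 × 10^7.
n_{Private} = 64·5536·772 / (2.9974672 × 10^7) = 9.13.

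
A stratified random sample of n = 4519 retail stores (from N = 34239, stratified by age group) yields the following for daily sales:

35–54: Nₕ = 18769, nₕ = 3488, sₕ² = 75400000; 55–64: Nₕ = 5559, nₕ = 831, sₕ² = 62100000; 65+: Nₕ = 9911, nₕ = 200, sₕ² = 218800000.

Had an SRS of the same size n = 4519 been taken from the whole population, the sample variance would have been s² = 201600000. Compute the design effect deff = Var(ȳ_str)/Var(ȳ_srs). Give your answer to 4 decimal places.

Var(ȳ_str) = Σ Wₕ²(1−fₕ)sₕ²/nₕ with Wₕ = Nₕ/34239:
  35–54: (18769/34239)²·(1−3488/18769)·75400000/3488 = 5288.6599
  55–64: (5559/34239)²·(1−831/5559)·62100000/831 = 1675.4157
  65+: (9911/34239)²·(1−200/9911)·218800000/200 = 89816.599
  → Var(ȳ_str) = 96780.675.
Var(ȳ_srs) = (1 − 4519/34239)·201600000/4519 = 38723.617.
deff = 96780.675 / 38723.617 = 2.4993.

2.4993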